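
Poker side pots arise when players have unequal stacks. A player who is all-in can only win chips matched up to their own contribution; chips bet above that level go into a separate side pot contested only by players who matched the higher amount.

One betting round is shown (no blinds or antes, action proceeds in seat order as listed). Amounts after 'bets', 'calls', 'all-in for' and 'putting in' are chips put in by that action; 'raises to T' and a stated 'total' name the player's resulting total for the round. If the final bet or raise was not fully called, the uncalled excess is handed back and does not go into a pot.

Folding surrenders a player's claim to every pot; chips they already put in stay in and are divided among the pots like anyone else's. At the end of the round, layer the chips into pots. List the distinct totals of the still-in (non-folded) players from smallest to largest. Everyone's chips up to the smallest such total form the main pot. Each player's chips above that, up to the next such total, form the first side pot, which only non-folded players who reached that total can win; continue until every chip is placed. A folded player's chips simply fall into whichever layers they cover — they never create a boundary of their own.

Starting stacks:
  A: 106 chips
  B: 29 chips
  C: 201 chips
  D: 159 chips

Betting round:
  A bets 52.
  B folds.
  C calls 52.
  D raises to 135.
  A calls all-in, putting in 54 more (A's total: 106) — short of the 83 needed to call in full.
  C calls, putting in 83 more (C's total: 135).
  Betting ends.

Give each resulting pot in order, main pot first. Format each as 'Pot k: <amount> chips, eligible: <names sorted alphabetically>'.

Pot 1: 318 chips, eligible: A, C, D
Pot 2: 58 chips, eligible: C, D

Derivation:
Contributions: A=106, C=135, D=135
Folded: B
Pot levels (distinct totals of non-folded players): 106, 135
Layer 1-106: 106 each from A, C, D = 106*3 = 318 chips; eligible A, C, D
Layer 107-135: 29 each from C, D = 29*2 = 58 chips; eligible C, D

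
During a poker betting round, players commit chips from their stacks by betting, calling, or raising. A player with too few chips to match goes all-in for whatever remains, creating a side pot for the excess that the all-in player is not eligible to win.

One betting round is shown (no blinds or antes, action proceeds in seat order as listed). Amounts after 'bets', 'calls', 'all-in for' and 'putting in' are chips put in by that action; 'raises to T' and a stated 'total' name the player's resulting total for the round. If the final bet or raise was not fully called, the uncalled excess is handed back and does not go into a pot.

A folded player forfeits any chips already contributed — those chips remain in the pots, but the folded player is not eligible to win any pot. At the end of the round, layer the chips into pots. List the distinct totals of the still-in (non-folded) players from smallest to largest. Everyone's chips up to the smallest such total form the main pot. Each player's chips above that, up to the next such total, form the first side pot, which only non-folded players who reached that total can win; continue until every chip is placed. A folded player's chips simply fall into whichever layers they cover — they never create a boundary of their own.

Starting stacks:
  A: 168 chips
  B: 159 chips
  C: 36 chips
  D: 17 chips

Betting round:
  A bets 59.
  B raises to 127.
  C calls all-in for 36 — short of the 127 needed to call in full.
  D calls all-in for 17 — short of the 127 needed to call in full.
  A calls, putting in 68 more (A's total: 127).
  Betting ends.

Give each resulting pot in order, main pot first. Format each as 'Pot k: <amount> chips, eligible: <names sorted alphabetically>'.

Pot 1: 68 chips, eligible: A, B, C, D
Pot 2: 57 chips, eligible: A, B, C
Pot 3: 182 chips, eligible: A, B

Derivation:
Contributions: A=127, B=127, C=36, D=17
Pot levels (distinct totals of non-folded players): 17, 36, 127
Layer 1-17: 17 each from A, B, C, D = 17*4 = 68 chips; eligible A, B, C, D
Layer 18-36: 19 each from A, B, C = 19*3 = 57 chips; eligible A, B, C
Layer 37-127: 91 each from A, B = 91*2 = 182 chips; eligible A, B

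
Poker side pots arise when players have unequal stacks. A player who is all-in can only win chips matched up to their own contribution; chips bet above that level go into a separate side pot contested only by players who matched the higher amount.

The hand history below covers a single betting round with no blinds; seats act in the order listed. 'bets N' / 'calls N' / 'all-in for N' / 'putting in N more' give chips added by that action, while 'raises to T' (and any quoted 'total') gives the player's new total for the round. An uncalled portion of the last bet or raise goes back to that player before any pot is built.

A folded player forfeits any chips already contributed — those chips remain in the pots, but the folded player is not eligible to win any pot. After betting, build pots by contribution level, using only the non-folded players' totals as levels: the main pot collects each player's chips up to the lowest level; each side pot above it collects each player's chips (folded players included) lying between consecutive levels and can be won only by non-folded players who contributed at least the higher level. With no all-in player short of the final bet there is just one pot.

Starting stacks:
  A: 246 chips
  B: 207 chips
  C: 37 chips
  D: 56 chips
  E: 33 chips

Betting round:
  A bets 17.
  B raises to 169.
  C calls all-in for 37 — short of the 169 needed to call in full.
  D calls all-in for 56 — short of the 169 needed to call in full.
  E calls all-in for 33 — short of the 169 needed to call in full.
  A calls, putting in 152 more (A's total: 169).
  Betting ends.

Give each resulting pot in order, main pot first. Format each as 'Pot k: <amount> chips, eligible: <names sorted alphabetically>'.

Contributions: A=169, B=169, C=37, D=56, E=33
Pot levels (distinct totals of non-folded players): 33, 37, 56, 169
Layer 1-33: 33 each from A, B, C, D, E = 33*5 = 165 chips; eligible A, B, C, D, E
Layer 34-37: 4 each from A, B, C, D = 4*4 = 16 chips; eligible A, B, C, D
Layer 38-56: 19 each from A, B, D = 19*3 = 57 chips; eligible A, B, D
Layer 57-169: 113 each from A, B = 113*2 = 226 chips; eligible A, B

Pot 1: 165 chips, eligible: A, B, C, D, E
Pot 2: 16 chips, eligible: A, B, C, D
Pot 3: 57 chips, eligible: A, B, D
Pot 4: 226 chips, eligible: A, B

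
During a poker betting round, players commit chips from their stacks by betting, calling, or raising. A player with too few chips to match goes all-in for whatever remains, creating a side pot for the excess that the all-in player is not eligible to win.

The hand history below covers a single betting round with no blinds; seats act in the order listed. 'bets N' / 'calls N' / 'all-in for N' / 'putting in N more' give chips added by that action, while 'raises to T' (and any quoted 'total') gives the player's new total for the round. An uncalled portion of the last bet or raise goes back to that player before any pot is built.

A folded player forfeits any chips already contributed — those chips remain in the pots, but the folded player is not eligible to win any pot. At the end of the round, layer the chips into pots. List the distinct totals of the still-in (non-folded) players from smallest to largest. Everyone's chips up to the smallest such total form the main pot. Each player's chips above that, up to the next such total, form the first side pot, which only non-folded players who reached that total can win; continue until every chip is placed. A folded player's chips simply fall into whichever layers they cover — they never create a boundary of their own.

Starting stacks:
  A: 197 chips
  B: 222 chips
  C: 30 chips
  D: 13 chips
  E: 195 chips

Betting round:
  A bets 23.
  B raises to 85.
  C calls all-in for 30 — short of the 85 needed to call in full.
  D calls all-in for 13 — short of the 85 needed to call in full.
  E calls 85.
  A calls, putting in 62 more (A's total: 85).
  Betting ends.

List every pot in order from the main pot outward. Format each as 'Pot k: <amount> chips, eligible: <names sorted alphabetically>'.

Pot 1: 65 chips, eligible: A, B, C, D, E
Pot 2: 68 chips, eligible: A, B, C, E
Pot 3: 165 chips, eligible: A, B, E

Derivation:
Contributions: A=85, B=85, C=30, D=13, E=85
Pot levels (distinct totals of non-folded players): 13, 30, 85
Layer 1-13: 13 each from A, B, C, D, E = 13*5 = 65 chips; eligible A, B, C, D, E
Layer 14-30: 17 each from A, B, C, E = 17*4 = 68 chips; eligible A, B, C, E
Layer 31-85: 55 each from A, B, E = 55*3 = 165 chips; eligible A, B, E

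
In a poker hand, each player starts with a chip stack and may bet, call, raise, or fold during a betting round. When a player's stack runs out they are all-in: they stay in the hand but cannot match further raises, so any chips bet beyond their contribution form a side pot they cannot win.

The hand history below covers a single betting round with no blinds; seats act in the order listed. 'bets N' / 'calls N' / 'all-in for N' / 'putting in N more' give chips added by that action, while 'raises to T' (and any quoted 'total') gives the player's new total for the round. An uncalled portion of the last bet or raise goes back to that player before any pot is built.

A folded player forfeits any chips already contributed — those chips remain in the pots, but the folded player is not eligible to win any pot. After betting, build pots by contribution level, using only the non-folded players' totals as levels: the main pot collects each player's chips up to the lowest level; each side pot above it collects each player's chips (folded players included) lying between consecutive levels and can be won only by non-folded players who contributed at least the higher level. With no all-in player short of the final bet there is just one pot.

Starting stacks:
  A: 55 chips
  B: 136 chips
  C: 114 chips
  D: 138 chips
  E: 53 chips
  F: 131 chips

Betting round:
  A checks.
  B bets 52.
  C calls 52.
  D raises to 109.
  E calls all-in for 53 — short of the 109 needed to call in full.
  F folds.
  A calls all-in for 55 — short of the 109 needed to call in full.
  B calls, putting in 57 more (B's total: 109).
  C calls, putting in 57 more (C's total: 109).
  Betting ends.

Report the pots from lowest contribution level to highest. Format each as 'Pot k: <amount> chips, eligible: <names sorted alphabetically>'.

Pot 1: 265 chips, eligible: A, B, C, D, E
Pot 2: 8 chips, eligible: A, B, C, D
Pot 3: 162 chips, eligible: B, C, D

Derivation:
Contributions: A=55, B=109, C=109, D=109, E=53
Folded: F
Pot levels (distinct totals of non-folded players): 53, 55, 109
Layer 1-53: 53 each from A, B, C, D, E = 53*5 = 265 chips; eligible A, B, C, D, E
Layer 54-55: 2 each from A, B, C, D = 2*4 = 8 chips; eligible A, B, C, D
Layer 56-109: 54 each from B, C, D = 54*3 = 162 chips; eligible B, C, D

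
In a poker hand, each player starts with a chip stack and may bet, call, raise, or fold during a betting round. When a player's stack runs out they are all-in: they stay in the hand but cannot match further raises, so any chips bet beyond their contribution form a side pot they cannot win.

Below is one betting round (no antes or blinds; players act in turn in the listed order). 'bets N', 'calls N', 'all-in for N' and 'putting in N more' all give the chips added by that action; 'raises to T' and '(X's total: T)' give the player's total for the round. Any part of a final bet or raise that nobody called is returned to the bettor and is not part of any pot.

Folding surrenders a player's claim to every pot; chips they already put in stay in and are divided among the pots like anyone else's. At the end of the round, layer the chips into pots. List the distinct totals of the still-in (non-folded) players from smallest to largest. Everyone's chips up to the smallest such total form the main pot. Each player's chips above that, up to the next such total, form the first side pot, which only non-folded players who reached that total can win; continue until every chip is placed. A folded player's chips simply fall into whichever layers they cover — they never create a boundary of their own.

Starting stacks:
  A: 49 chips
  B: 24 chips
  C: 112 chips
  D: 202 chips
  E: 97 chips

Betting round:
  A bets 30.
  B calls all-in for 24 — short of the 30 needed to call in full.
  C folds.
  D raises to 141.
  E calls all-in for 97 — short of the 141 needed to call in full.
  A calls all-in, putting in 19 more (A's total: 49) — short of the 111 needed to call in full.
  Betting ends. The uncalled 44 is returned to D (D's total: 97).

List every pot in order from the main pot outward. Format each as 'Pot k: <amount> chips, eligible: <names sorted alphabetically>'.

Contributions (after 44 returned to D): A=49, B=24, D=97, E=97
Folded: C
Pot levels (distinct totals of non-folded players): 24, 49, 97
Layer 1-24: 24 each from A, B, D, E = 24*4 = 96 chips; eligible A, B, D, E
Layer 25-49: 25 each from A, D, E = 25*3 = 75 chips; eligible A, D, E
Layer 50-97: 48 each from D, E = 48*2 = 96 chips; eligible D, E

Pot 1: 96 chips, eligible: A, B, D, E
Pot 2: 75 chips, eligible: A, D, E
Pot 3: 96 chips, eligible: D, E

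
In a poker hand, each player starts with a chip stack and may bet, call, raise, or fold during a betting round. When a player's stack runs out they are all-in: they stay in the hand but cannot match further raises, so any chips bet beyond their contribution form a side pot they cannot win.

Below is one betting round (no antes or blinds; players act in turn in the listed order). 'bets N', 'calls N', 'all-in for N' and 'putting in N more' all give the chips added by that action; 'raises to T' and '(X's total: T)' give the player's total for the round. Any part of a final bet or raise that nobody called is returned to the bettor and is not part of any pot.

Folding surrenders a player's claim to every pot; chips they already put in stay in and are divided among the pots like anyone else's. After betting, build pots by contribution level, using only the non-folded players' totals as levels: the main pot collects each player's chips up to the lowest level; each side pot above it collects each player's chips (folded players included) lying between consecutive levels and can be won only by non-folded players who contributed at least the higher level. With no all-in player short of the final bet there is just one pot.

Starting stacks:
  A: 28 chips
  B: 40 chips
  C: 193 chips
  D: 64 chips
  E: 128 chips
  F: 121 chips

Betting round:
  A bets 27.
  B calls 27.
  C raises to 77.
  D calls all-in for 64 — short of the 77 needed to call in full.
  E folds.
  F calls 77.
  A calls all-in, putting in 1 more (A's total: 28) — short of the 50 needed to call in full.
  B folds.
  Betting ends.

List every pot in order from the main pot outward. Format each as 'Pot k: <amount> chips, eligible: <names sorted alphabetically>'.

Contributions: A=28, B=27, C=77, D=64, F=77
Folded: B, E
Pot levels (distinct totals of non-folded players): 28, 64, 77
Layer 1-28: A 28 + B 27 + C 28 + D 28 + F 28 = 139 chips; eligible A, C, D, F
Layer 29-64: 36 each from C, D, F = 36*3 = 108 chips; eligible C, D, F
Layer 65-77: 13 each from C, F = 13*2 = 26 chips; eligible C, F

Pot 1: 139 chips, eligible: A, C, D, F
Pot 2: 108 chips, eligible: C, D, F
Pot 3: 26 chips, eligible: C, F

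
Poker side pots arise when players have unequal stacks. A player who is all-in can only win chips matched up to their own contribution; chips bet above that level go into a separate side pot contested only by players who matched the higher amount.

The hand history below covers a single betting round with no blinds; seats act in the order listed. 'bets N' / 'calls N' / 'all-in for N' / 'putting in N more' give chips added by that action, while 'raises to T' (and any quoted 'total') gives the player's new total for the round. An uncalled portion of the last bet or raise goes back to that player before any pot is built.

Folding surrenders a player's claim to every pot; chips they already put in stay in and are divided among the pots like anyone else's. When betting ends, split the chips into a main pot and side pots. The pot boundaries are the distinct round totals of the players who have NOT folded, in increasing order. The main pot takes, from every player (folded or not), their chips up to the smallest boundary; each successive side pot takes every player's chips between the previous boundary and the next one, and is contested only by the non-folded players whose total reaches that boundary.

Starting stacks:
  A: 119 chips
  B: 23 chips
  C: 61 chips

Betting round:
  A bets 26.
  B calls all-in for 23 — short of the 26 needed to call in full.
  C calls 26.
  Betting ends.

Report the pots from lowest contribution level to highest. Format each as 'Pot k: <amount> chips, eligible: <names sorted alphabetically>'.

Contributions: A=26, B=23, C=26
Pot levels (distinct totals of non-folded players): 23, 26
Layer 1-23: 23 each from A, B, C = 23*3 = 69 chips; eligible A, B, C
Layer 24-26: 3 each from A, C = 3*2 = 6 chips; eligible A, C

Pot 1: 69 chips, eligible: A, B, C
Pot 2: 6 chips, eligible: A, C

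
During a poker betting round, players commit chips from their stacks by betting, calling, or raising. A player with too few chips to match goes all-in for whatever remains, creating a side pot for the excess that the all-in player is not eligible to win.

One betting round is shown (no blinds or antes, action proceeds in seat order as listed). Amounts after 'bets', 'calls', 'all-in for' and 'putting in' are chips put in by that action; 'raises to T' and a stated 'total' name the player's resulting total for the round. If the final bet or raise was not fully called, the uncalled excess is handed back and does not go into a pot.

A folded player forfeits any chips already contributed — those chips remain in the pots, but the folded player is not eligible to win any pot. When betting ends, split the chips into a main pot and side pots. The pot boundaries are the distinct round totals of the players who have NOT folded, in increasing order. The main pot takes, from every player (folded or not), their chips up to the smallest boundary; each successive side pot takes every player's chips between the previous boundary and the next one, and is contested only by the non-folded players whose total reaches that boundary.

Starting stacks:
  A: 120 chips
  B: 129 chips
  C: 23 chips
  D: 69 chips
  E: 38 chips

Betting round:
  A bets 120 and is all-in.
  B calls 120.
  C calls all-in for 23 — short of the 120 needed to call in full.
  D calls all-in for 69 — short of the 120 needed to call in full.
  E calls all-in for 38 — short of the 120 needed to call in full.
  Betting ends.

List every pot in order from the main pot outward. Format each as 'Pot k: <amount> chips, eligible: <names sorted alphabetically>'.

Contributions: A=120, B=120, C=23, D=69, E=38
Pot levels (distinct totals of non-folded players): 23, 38, 69, 120
Layer 1-23: 23 each from A, B, C, D, E = 23*5 = 115 chips; eligible A, B, C, D, E
Layer 24-38: 15 each from A, B, D, E = 15*4 = 60 chips; eligible A, B, D, E
Layer 39-69: 31 each from A, B, D = 31*3 = 93 chips; eligible A, B, D
Layer 70-120: 51 each from A, B = 51*2 = 102 chips; eligible A, B

Pot 1: 115 chips, eligible: A, B, C, D, E
Pot 2: 60 chips, eligible: A, B, D, E
Pot 3: 93 chips, eligible: A, B, D
Pot 4: 102 chips, eligible: A, B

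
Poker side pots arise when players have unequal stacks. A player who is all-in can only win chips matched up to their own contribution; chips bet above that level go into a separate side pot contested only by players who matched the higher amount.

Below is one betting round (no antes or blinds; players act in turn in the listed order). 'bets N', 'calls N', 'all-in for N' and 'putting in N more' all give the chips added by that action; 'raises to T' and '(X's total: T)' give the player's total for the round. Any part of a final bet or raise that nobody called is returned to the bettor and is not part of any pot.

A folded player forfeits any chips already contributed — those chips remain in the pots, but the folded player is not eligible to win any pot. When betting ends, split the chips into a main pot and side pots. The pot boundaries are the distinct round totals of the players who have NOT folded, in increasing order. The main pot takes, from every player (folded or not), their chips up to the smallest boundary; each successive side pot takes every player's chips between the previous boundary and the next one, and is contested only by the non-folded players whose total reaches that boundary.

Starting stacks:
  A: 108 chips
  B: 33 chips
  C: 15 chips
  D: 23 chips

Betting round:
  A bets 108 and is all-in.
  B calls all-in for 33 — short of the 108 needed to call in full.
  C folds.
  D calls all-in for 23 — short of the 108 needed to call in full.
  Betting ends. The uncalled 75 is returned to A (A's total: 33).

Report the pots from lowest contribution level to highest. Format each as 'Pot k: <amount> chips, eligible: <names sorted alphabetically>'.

Pot 1: 69 chips, eligible: A, B, D
Pot 2: 20 chips, eligible: A, B

Derivation:
Contributions (after 75 returned to A): A=33, B=33, D=23
Folded: C
Pot levels (distinct totals of non-folded players): 23, 33
Layer 1-23: 23 each from A, B, D = 23*3 = 69 chips; eligible A, B, D
Layer 24-33: 10 each from A, B = 10*2 = 20 chips; eligible A, B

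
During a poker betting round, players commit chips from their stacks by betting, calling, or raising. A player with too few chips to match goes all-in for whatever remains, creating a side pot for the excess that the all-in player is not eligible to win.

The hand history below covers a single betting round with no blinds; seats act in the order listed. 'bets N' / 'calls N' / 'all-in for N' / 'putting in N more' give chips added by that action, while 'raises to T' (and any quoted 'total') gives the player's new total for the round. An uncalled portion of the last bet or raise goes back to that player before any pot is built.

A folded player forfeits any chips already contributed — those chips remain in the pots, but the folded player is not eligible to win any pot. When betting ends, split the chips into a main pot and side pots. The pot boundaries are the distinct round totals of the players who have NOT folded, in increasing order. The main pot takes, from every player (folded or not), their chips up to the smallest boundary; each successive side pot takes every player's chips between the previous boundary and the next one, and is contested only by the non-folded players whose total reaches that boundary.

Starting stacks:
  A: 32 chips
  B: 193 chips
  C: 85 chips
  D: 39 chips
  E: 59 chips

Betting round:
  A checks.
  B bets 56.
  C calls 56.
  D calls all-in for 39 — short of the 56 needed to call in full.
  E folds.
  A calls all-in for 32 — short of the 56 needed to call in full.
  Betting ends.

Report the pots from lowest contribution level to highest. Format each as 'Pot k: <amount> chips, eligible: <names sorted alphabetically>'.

Pot 1: 128 chips, eligible: A, B, C, D
Pot 2: 21 chips, eligible: B, C, D
Pot 3: 34 chips, eligible: B, C

Derivation:
Contributions: A=32, B=56, C=56, D=39
Folded: E
Pot levels (distinct totals of non-folded players): 32, 39, 56
Layer 1-32: 32 each from A, B, C, D = 32*4 = 128 chips; eligible A, B, C, D
Layer 33-39: 7 each from B, C, D = 7*3 = 21 chips; eligible B, C, D
Layer 40-56: 17 each from B, C = 17*2 = 34 chips; eligible B, C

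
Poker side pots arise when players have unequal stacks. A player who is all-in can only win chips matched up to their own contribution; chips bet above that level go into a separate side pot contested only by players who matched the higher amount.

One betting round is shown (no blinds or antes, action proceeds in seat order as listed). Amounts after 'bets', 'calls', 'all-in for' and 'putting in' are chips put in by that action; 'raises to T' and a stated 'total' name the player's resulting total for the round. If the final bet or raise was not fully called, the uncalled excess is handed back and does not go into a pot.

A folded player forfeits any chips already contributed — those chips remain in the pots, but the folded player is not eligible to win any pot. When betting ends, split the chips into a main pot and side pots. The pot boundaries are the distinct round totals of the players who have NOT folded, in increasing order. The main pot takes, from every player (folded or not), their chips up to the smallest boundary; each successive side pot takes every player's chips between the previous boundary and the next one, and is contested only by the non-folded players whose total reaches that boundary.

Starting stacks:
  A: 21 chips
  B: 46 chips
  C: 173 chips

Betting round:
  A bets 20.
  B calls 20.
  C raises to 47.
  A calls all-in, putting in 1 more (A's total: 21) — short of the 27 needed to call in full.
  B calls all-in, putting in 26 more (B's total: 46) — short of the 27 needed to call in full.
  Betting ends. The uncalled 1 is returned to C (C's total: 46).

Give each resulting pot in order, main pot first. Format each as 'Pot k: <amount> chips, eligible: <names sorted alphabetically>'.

Pot 1: 63 chips, eligible: A, B, C
Pot 2: 50 chips, eligible: B, C

Derivation:
Contributions (after 1 returned to C): A=21, B=46, C=46
Pot levels (distinct totals of non-folded players): 21, 46
Layer 1-21: 21 each from A, B, C = 21*3 = 63 chips; eligible A, B, C
Layer 22-46: 25 each from B, C = 25*2 = 50 chips; eligible B, C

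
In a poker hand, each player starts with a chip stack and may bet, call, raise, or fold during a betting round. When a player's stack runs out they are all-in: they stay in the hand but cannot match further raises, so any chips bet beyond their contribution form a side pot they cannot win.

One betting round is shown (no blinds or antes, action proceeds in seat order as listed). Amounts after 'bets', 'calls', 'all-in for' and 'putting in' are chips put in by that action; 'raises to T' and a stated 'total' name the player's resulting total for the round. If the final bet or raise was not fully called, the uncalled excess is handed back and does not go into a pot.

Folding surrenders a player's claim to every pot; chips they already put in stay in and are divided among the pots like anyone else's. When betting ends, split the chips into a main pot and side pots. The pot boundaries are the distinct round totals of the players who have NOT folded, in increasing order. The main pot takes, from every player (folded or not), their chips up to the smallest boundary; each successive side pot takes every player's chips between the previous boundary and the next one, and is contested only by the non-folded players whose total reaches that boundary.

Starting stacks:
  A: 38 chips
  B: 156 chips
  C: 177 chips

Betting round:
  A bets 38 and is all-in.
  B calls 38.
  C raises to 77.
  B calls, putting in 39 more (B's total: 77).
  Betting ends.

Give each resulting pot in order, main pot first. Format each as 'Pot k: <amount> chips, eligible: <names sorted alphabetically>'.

Pot 1: 114 chips, eligible: A, B, C
Pot 2: 78 chips, eligible: B, C

Derivation:
Contributions: A=38, B=77, C=77
Pot levels (distinct totals of non-folded players): 38, 77
Layer 1-38: 38 each from A, B, C = 38*3 = 114 chips; eligible A, B, C
Layer 39-77: 39 each from B, C = 39*2 = 78 chips; eligible B, C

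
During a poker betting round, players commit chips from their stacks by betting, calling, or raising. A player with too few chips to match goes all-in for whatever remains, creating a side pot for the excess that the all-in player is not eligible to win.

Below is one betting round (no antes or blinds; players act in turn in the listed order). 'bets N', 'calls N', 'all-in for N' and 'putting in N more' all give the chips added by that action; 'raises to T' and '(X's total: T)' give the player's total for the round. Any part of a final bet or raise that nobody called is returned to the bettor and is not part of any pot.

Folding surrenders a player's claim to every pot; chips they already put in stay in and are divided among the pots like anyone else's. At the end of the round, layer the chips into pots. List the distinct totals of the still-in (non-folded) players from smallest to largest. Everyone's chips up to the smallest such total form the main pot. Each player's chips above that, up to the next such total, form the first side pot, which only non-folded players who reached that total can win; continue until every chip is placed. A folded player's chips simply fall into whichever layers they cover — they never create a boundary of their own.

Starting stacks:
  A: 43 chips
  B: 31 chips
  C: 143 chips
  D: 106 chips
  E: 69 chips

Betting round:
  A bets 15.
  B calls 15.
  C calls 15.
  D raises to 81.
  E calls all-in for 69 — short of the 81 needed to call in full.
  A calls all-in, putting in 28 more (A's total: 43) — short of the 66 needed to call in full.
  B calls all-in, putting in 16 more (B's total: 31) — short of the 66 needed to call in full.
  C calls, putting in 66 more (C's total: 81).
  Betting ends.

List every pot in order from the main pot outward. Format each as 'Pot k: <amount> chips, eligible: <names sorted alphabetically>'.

Pot 1: 155 chips, eligible: A, B, C, D, E
Pot 2: 48 chips, eligible: A, C, D, E
Pot 3: 78 chips, eligible: C, D, E
Pot 4: 24 chips, eligible: C, D

Derivation:
Contributions: A=43, B=31, C=81, D=81, E=69
Pot levels (distinct totals of non-folded players): 31, 43, 69, 81
Layer 1-31: 31 each from A, B, C, D, E = 31*5 = 155 chips; eligible A, B, C, D, E
Layer 32-43: 12 each from A, C, D, E = 12*4 = 48 chips; eligible A, C, D, E
Layer 44-69: 26 each from C, D, E = 26*3 = 78 chips; eligible C, D, E
Layer 70-81: 12 each from C, D = 12*2 = 24 chips; eligible C, D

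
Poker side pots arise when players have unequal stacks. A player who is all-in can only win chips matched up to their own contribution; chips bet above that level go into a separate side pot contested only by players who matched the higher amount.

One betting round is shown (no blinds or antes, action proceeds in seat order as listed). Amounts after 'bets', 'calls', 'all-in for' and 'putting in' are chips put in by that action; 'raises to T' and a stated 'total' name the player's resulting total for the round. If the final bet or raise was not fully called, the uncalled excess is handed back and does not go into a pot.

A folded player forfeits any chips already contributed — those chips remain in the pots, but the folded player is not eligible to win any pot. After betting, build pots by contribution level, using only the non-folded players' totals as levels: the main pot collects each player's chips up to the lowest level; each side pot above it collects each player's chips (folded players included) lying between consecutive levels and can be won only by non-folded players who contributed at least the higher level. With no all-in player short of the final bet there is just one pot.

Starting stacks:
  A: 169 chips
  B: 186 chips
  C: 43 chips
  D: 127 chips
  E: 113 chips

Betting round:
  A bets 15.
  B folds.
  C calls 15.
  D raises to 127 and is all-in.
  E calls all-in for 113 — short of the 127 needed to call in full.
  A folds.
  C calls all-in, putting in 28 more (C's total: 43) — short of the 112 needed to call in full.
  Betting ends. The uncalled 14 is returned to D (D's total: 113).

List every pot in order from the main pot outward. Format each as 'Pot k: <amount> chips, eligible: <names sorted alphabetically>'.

Contributions (after 14 returned to D): A=15, C=43, D=113, E=113
Folded: A, B
Pot levels (distinct totals of non-folded players): 43, 113
Layer 1-43: A 15 + C 43 + D 43 + E 43 = 144 chips; eligible C, D, E
Layer 44-113: 70 each from D, E = 70*2 = 140 chips; eligible D, E

Pot 1: 144 chips, eligible: C, D, E
Pot 2: 140 chips, eligible: D, E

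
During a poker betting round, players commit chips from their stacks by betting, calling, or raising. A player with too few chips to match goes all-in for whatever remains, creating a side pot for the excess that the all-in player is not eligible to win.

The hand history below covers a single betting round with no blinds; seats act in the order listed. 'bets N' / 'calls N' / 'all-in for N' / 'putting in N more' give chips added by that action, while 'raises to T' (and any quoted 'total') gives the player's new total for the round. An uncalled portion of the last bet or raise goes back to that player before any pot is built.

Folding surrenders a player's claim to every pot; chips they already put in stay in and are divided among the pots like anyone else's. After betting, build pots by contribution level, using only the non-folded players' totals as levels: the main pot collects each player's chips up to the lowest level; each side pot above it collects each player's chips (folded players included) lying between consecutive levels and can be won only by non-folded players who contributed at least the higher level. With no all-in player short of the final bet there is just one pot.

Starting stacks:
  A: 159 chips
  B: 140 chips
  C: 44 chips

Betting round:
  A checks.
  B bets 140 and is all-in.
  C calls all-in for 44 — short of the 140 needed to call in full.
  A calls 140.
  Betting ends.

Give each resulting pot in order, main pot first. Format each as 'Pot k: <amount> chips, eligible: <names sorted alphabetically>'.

Contributions: A=140, B=140, C=44
Pot levels (distinct totals of non-folded players): 44, 140
Layer 1-44: 44 each from A, B, C = 44*3 = 132 chips; eligible A, B, C
Layer 45-140: 96 each from A, B = 96*2 = 192 chips; eligible A, B

Pot 1: 132 chips, eligible: A, B, C
Pot 2: 192 chips, eligible: A, B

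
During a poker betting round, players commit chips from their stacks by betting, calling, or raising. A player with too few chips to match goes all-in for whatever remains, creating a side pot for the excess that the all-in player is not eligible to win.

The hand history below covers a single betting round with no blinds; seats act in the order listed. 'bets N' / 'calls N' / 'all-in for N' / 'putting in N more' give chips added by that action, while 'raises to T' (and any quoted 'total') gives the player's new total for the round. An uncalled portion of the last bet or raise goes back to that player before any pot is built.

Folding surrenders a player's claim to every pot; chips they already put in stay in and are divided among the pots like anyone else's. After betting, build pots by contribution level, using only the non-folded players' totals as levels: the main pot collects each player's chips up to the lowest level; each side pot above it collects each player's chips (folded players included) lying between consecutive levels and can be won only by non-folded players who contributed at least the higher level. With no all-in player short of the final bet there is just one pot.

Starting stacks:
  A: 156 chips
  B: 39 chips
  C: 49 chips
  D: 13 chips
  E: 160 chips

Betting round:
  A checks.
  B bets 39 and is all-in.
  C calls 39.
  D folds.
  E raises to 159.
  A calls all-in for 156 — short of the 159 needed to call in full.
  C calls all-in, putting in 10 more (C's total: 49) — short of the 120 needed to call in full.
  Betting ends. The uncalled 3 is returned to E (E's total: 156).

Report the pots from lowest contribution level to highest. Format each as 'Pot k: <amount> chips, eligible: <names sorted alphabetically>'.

Pot 1: 156 chips, eligible: A, B, C, E
Pot 2: 30 chips, eligible: A, C, E
Pot 3: 214 chips, eligible: A, E

Derivation:
Contributions (after 3 returned to E): A=156, B=39, C=49, E=156
Folded: D
Pot levels (distinct totals of non-folded players): 39, 49, 156
Layer 1-39: 39 each from A, B, C, E = 39*4 = 156 chips; eligible A, B, C, E
Layer 40-49: 10 each from A, C, E = 10*3 = 30 chips; eligible A, C, E
Layer 50-156: 107 each from A, E = 107*2 = 214 chips; eligible A, E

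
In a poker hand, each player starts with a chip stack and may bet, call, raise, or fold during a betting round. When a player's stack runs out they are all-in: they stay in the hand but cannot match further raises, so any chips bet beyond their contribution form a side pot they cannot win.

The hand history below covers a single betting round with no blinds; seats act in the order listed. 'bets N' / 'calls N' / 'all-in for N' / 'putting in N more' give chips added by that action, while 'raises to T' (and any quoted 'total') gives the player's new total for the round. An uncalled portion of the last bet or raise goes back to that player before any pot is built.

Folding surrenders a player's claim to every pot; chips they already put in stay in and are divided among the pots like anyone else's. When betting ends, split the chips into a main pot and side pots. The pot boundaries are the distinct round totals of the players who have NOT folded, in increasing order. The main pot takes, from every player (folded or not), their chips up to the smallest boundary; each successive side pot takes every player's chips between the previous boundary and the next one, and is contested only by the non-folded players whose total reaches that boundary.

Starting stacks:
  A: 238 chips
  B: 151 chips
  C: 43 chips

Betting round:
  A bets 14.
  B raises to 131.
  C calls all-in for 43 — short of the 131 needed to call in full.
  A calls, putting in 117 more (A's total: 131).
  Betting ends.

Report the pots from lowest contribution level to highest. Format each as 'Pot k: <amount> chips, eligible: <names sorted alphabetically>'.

Pot 1: 129 chips, eligible: A, B, C
Pot 2: 176 chips, eligible: A, B

Derivation:
Contributions: A=131, B=131, C=43
Pot levels (distinct totals of non-folded players): 43, 131
Layer 1-43: 43 each from A, B, C = 43*3 = 129 chips; eligible A, B, C
Layer 44-131: 88 each from A, B = 88*2 = 176 chips; eligible A, B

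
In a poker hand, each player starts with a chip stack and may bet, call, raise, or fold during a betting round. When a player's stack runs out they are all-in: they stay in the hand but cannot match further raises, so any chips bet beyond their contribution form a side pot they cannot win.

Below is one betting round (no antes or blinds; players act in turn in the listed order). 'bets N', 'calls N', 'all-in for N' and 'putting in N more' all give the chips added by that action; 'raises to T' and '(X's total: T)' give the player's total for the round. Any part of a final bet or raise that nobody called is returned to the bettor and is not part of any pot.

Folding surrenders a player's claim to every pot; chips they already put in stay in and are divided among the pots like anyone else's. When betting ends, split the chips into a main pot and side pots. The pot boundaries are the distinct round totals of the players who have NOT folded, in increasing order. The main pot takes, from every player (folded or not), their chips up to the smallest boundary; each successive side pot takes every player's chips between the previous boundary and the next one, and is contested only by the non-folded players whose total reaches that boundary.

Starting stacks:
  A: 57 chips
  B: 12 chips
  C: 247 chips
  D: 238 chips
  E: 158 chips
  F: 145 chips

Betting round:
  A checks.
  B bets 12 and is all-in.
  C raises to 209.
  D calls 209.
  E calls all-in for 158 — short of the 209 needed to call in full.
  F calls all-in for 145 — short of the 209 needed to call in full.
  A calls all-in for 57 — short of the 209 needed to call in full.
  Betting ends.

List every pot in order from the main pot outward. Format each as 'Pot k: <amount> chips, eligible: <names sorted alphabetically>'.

Contributions: A=57, B=12, C=209, D=209, E=158, F=145
Pot levels (distinct totals of non-folded players): 12, 57, 145, 158, 209
Layer 1-12: 12 each from A, B, C, D, E, F = 12*6 = 72 chips; eligible A, B, C, D, E, F
Layer 13-57: 45 each from A, C, D, E, F = 45*5 = 225 chips; eligible A, C, D, E, F
Layer 58-145: 88 each from C, D, E, F = 88*4 = 352 chips; eligible C, D, E, F
Layer 146-158: 13 each from C, D, E = 13*3 = 39 chips; eligible C, D, E
Layer 159-209: 51 each from C, D = 51*2 = 102 chips; eligible C, D

Pot 1: 72 chips, eligible: A, B, C, D, E, F
Pot 2: 225 chips, eligible: A, C, D, E, F
Pot 3: 352 chips, eligible: C, D, E, F
Pot 4: 39 chips, eligible: C, D, E
Pot 5: 102 chips, eligible: C, D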